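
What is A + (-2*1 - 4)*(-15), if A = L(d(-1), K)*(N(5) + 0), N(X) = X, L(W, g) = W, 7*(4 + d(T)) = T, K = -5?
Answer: 485/7 ≈ 69.286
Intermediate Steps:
d(T) = -4 + T/7
A = -145/7 (A = (-4 + (1/7)*(-1))*(5 + 0) = (-4 - 1/7)*5 = -29/7*5 = -145/7 ≈ -20.714)
A + (-2*1 - 4)*(-15) = -145/7 + (-2*1 - 4)*(-15) = -145/7 + (-2 - 4)*(-15) = -145/7 - 6*(-15) = -145/7 + 90 = 485/7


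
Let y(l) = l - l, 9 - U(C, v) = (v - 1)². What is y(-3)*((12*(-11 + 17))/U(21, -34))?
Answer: 0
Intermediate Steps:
U(C, v) = 9 - (-1 + v)² (U(C, v) = 9 - (v - 1)² = 9 - (-1 + v)²)
y(l) = 0
y(-3)*((12*(-11 + 17))/U(21, -34)) = 0*((12*(-11 + 17))/(9 - (-1 - 34)²)) = 0*((12*6)/(9 - 1*(-35)²)) = 0*(72/(9 - 1*1225)) = 0*(72/(9 - 1225)) = 0*(72/(-1216)) = 0*(72*(-1/1216)) = 0*(-9/152) = 0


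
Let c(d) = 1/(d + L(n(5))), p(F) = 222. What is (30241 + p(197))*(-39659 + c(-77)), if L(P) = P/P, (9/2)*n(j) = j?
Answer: -91818071355/76 ≈ -1.2081e+9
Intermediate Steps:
n(j) = 2*j/9
L(P) = 1
c(d) = 1/(1 + d) (c(d) = 1/(d + 1) = 1/(1 + d))
(30241 + p(197))*(-39659 + c(-77)) = (30241 + 222)*(-39659 + 1/(1 - 77)) = 30463*(-39659 + 1/(-76)) = 30463*(-39659 - 1/76) = 30463*(-3014085/76) = -91818071355/76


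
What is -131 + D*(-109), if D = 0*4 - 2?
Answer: 87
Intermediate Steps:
D = -2 (D = 0 - 2 = -2)
-131 + D*(-109) = -131 - 2*(-109) = -131 + 218 = 87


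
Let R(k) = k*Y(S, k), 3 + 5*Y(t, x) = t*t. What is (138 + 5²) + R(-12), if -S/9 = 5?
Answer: -23449/5 ≈ -4689.8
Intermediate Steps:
S = -45 (S = -9*5 = -45)
Y(t, x) = -⅗ + t²/5 (Y(t, x) = -⅗ + (t*t)/5 = -⅗ + t²/5)
R(k) = 2022*k/5 (R(k) = k*(-⅗ + (⅕)*(-45)²) = k*(-⅗ + (⅕)*2025) = k*(-⅗ + 405) = k*(2022/5) = 2022*k/5)
(138 + 5²) + R(-12) = (138 + 5²) + (2022/5)*(-12) = (138 + 25) - 24264/5 = 163 - 24264/5 = -23449/5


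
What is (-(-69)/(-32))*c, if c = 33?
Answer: -2277/32 ≈ -71.156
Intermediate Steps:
(-(-69)/(-32))*c = -(-69)/(-32)*33 = -(-69)*(-1)/32*33 = -3*23/32*33 = -69/32*33 = -2277/32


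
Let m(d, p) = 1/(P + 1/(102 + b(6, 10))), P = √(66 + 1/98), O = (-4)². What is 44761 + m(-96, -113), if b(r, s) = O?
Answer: 2015906925387/45037129 + 48734*√12938/45037129 ≈ 44761.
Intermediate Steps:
O = 16
b(r, s) = 16
P = √12938/14 (P = √(66 + 1/98) = √(6469/98) = √12938/14 ≈ 8.1247)
m(d, p) = 1/(1/118 + √12938/14) (m(d, p) = 1/(√12938/14 + 1/(102 + 16)) = 1/(√12938/14 + 1/118) = 1/(1/118 + √12938/14))
44761 + m(-96, -113) = 44761 + (-5782/45037129 + 48734*√12938/45037129) = 2015906925387/45037129 + 48734*√12938/45037129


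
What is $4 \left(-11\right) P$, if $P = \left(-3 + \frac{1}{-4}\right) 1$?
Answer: $143$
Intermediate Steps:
$P = - \frac{13}{4}$ ($P = \left(-3 - \frac{1}{4}\right) 1 = \left(- \frac{13}{4}\right) 1 = - \frac{13}{4} \approx -3.25$)
$4 \left(-11\right) P = 4 \left(-11\right) \left(- \frac{13}{4}\right) = \left(-44\right) \left(- \frac{13}{4}\right) = 143$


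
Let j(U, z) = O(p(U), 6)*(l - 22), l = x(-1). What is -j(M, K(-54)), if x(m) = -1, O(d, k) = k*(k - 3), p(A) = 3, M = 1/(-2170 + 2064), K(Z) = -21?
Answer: 414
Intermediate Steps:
M = -1/106 (M = 1/(-106) = -1/106 ≈ -0.0094340)
O(d, k) = k*(-3 + k)
l = -1
j(U, z) = -414 (j(U, z) = (6*(-3 + 6))*(-1 - 22) = (6*3)*(-23) = 18*(-23) = -414)
-j(M, K(-54)) = -1*(-414) = 414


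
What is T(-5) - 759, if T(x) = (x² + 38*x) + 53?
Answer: -871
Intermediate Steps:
T(x) = 53 + x² + 38*x
T(-5) - 759 = (53 + (-5)² + 38*(-5)) - 759 = (53 + 25 - 190) - 759 = -112 - 759 = -871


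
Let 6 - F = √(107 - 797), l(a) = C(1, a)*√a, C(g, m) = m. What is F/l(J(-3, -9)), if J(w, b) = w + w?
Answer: √115/6 + I*√6/6 ≈ 1.7873 + 0.40825*I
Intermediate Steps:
J(w, b) = 2*w
l(a) = a^(3/2) (l(a) = a*√a = a^(3/2))
F = 6 - I*√690 (F = 6 - √(107 - 797) = 6 - √(-690) = 6 - I*√690 ≈ 6.0 - 26.268*I)
F/l(J(-3, -9)) = (6 - I*√690)/((2*(-3))^(3/2)) = (6 - I*√690)/((-6)^(3/2)) = (6 - I*√690)/((-6*I*√6)) = (6 - I*√690)*(I*√6/36) = I*√6*(6 - I*√690)/36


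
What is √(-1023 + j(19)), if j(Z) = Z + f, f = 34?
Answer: I*√970 ≈ 31.145*I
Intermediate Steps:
j(Z) = 34 + Z (j(Z) = Z + 34 = 34 + Z)
√(-1023 + j(19)) = √(-1023 + (34 + 19)) = √(-1023 + 53) = √(-970) = I*√970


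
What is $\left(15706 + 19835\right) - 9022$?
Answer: $26519$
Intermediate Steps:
$\left(15706 + 19835\right) - 9022 = 35541 - 9022 = 26519$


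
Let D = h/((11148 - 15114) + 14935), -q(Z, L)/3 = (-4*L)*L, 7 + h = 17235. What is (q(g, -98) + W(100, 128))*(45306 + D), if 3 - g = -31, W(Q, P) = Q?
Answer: 57325503932216/10969 ≈ 5.2261e+9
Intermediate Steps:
h = 17228 (h = -7 + 17235 = 17228)
g = 34 (g = 3 - 1*(-31) = 3 + 31 = 34)
q(Z, L) = 12*L² (q(Z, L) = -3*(-4*L)*L = -(-12)*L² = 12*L²)
D = 17228/10969 (D = 17228/((11148 - 15114) + 14935) = 17228/(-3966 + 14935) = 17228/10969 ≈ 1.5706)
(q(g, -98) + W(100, 128))*(45306 + D) = (12*(-98)² + 100)*(45306 + 17228/10969) = (12*9604 + 100)*(496978742/10969) = (115248 + 100)*(496978742/10969) = 115348*(496978742/10969) = 57325503932216/10969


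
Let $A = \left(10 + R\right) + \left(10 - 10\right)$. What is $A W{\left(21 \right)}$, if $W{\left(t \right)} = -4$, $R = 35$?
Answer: $-180$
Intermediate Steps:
$A = 45$ ($A = \left(10 + 35\right) + \left(10 - 10\right) = 45 + \left(10 - 10\right) = 45 + 0 = 45$)
$A W{\left(21 \right)} = 45 \left(-4\right) = -180$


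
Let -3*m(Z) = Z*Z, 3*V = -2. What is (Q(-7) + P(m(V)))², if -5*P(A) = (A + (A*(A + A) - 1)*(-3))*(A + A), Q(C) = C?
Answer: 50331576409/1076168025 ≈ 46.769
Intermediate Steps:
V = -⅔ (V = (⅓)*(-2) = -⅔ ≈ -0.66667)
m(Z) = -Z²/3 (m(Z) = -Z*Z/3 = -Z²/3)
P(A) = -2*A*(3 + A - 6*A²)/5 (P(A) = -(A + (A*(A + A) - 1)*(-3))*(A + A)/5 = -(A + (A*(2*A) - 1)*(-3))*2*A/5 = -(A + (2*A² - 1)*(-3))*2*A/5 = -(A + (-1 + 2*A²)*(-3))*2*A/5 = -(A + (3 - 6*A²))*2*A/5 = -(3 + A - 6*A²)*2*A/5 = -2*A*(3 + A - 6*A²)/5)
(Q(-7) + P(m(V)))² = (-7 + 2*(-(-⅔)²/3)*(-3 - (-1)*(-⅔)²/3 + 6*(-(-⅔)²/3)²)/5)² = (-7 + 2*(-⅓*4/9)*(-3 - (-1)*4/(3*9) + 6*(-⅓*4/9)²)/5)² = (-7 + (⅖)*(-4/27)*(-3 - 1*(-4/27) + 6*(-4/27)²))² = (-7 + (⅖)*(-4/27)*(-3 + 4/27 + 6*(16/729)))² = (-7 + (⅖)*(-4/27)*(-3 + 4/27 + 32/243))² = (-7 + (⅖)*(-4/27)*(-661/243))² = (-7 + 5288/32805)² = (-224347/32805)² = 50331576409/1076168025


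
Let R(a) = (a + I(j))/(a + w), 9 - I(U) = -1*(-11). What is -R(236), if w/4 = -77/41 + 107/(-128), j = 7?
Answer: -34112/32821 ≈ -1.0393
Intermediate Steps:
w = -14243/1312 (w = 4*(-77/41 + 107/(-128)) = 4*(-77*1/41 + 107*(-1/128)) = 4*(-77/41 - 107/128) = 4*(-14243/5248) = -14243/1312 ≈ -10.856)
I(U) = -2 (I(U) = 9 - (-1)*(-11) = 9 - 1*11 = 9 - 11 = -2)
R(a) = (-2 + a)/(-14243/1312 + a) (R(a) = (a - 2)/(a - 14243/1312) = (-2 + a)/(-14243/1312 + a))
-R(236) = -1312*(-2 + 236)/(-14243 + 1312*236) = -1312*234/(-14243 + 309632) = -1312*234/295389 = -1*34112/32821 = -34112/32821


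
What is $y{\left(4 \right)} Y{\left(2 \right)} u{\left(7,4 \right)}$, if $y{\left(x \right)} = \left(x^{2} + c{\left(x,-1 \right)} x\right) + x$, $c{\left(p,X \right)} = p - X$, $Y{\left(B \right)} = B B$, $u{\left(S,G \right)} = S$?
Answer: $1120$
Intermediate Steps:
$Y{\left(B \right)} = B^{2}$
$y{\left(x \right)} = x + x^{2} + x \left(1 + x\right)$ ($y{\left(x \right)} = \left(x^{2} + \left(x - -1\right) x\right) + x = \left(x^{2} + \left(x + 1\right) x\right) + x = \left(x^{2} + \left(1 + x\right) x\right) + x = \left(x^{2} + x \left(1 + x\right)\right) + x = x + x^{2} + x \left(1 + x\right)$)
$y{\left(4 \right)} Y{\left(2 \right)} u{\left(7,4 \right)} = 2 \cdot 4 \left(1 + 4\right) 2^{2} \cdot 7 = 2 \cdot 4 \cdot 5 \cdot 4 \cdot 7 = 40 \cdot 4 \cdot 7 = 160 \cdot 7 = 1120$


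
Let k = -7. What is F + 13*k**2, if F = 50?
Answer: 687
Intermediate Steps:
F + 13*k**2 = 50 + 13*(-7)**2 = 50 + 13*49 = 50 + 637 = 687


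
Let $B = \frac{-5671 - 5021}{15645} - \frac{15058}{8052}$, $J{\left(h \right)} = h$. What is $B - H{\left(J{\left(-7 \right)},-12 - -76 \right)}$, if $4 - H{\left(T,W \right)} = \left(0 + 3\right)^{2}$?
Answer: $\frac{51365551}{20995590} \approx 2.4465$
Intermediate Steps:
$H{\left(T,W \right)} = -5$ ($H{\left(T,W \right)} = 4 - \left(0 + 3\right)^{2} = 4 - 3^{2} = 4 - 9 = -5$)
$B = - \frac{53612399}{20995590}$ ($B = \left(-10692\right) \frac{1}{15645} - \frac{7529}{4026} = - \frac{3564}{5215} - \frac{7529}{4026} = - \frac{53612399}{20995590} \approx -2.5535$)
$B - H{\left(J{\left(-7 \right)},-12 - -76 \right)} = - \frac{53612399}{20995590} - -5 = - \frac{53612399}{20995590} + 5 = \frac{51365551}{20995590}$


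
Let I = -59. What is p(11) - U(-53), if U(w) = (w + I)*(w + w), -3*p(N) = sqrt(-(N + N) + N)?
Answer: -11872 - I*sqrt(11)/3 ≈ -11872.0 - 1.1055*I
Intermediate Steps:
p(N) = -sqrt(-N)/3 (p(N) = -sqrt(-(N + N) + N)/3 = -sqrt(-2*N + N)/3 = -sqrt(-N)/3)
U(w) = 2*w*(-59 + w) (U(w) = (w - 59)*(w + w) = (-59 + w)*(2*w) = 2*w*(-59 + w))
p(11) - U(-53) = -I*sqrt(11)/3 - 2*(-53)*(-59 - 53) = -I*sqrt(11)/3 - 2*(-53)*(-112) = -I*sqrt(11)/3 - 1*11872 = -I*sqrt(11)/3 - 11872 = -11872 - I*sqrt(11)/3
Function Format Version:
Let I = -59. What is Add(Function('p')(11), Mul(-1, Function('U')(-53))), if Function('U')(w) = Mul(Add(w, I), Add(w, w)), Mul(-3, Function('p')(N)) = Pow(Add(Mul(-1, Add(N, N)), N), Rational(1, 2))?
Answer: Add(-11872, Mul(Rational(-1, 3), I, Pow(11, Rational(1, 2)))) ≈ Add(-11872., Mul(-1.1055, I))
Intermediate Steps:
Function('p')(N) = Mul(Rational(-1, 3), Pow(Mul(-1, N), Rational(1, 2))) (Function('p')(N) = Mul(Rational(-1, 3), Pow(Add(Mul(-1, Add(N, N)), N), Rational(1, 2))) = Mul(Rational(-1, 3), Pow(Add(Mul(-1, Mul(2, N)), N), Rational(1, 2))) = Mul(Rational(-1, 3), Pow(Add(Mul(-2, N), N), Rational(1, 2))) = Mul(Rational(-1, 3), Pow(Mul(-1, N), Rational(1, 2))))
Function('U')(w) = Mul(2, w, Add(-59, w)) (Function('U')(w) = Mul(Add(w, -59), Add(w, w)) = Mul(Add(-59, w), Mul(2, w)) = Mul(2, w, Add(-59, w)))
Add(Function('p')(11), Mul(-1, Function('U')(-53))) = Add(Mul(Rational(-1, 3), Pow(Mul(-1, 11), Rational(1, 2))), Mul(-1, Mul(2, -53, Add(-59, -53)))) = Add(Mul(Rational(-1, 3), Pow(-11, Rational(1, 2))), Mul(-1, Mul(2, -53, -112))) = Add(Mul(Rational(-1, 3), Mul(I, Pow(11, Rational(1, 2)))), Mul(-1, 11872)) = Add(Mul(Rational(-1, 3), I, Pow(11, Rational(1, 2))), -11872) = Add(-11872, Mul(Rational(-1, 3), I, Pow(11, Rational(1, 2))))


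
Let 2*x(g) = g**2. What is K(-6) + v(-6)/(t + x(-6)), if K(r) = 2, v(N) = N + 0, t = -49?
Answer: 68/31 ≈ 2.1936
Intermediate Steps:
x(g) = g**2/2
v(N) = N
K(-6) + v(-6)/(t + x(-6)) = 2 - 6/(-49 + (1/2)*(-6)**2) = 2 - 6/(-49 + (1/2)*36) = 2 - 6/(-49 + 18) = 2 - 6/(-31) = 2 - 6*(-1/31) = 2 + 6/31 = 68/31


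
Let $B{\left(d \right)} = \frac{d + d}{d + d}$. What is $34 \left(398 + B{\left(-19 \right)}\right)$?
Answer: $13566$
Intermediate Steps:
$B{\left(d \right)} = 1$ ($B{\left(d \right)} = \frac{2 d}{2 d} = 2 d \frac{1}{2 d} = 1$)
$34 \left(398 + B{\left(-19 \right)}\right) = 34 \left(398 + 1\right) = 34 \cdot 399 = 13566$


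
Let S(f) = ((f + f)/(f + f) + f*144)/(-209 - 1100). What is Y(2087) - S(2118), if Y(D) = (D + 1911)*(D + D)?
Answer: 21844441461/1309 ≈ 1.6688e+7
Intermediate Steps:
Y(D) = 2*D*(1911 + D) (Y(D) = (1911 + D)*(2*D) = 2*D*(1911 + D))
S(f) = -1/1309 - 144*f/1309 (S(f) = ((2*f)/((2*f)) + 144*f)/(-1309) = ((2*f)*(1/(2*f)) + 144*f)*(-1/1309) = (1 + 144*f)*(-1/1309) = -1/1309 - 144*f/1309)
Y(2087) - S(2118) = 2*2087*(1911 + 2087) - (-1/1309 - 144/1309*2118) = 2*2087*3998 - (-1/1309 - 304992/1309) = 16687652 - 1*(-304993/1309) = 16687652 + 304993/1309 = 21844441461/1309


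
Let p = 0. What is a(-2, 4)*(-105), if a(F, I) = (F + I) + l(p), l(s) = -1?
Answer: -105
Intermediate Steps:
a(F, I) = -1 + F + I (a(F, I) = (F + I) - 1 = -1 + F + I)
a(-2, 4)*(-105) = (-1 - 2 + 4)*(-105) = 1*(-105) = -105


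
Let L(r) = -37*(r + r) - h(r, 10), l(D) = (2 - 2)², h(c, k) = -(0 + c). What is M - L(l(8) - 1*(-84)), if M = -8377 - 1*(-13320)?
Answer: 11075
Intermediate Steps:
h(c, k) = -c
l(D) = 0 (l(D) = 0² = 0)
L(r) = -73*r (L(r) = -37*(r + r) - (-1)*r = -74*r + r = -73*r)
M = 4943 (M = -8377 + 13320 = 4943)
M - L(l(8) - 1*(-84)) = 4943 - (-73)*(0 - 1*(-84)) = 4943 - (-73)*(0 + 84) = 4943 - (-73)*84 = 4943 - 1*(-6132) = 4943 + 6132 = 11075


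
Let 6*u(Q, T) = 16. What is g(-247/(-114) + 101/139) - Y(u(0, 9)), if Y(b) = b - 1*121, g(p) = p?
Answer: 33701/278 ≈ 121.23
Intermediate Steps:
u(Q, T) = 8/3 (u(Q, T) = (⅙)*16 = 8/3)
Y(b) = -121 + b (Y(b) = b - 121 = -121 + b)
g(-247/(-114) + 101/139) - Y(u(0, 9)) = (-247/(-114) + 101/139) - (-121 + 8/3) = (-247*(-1/114) + 101*(1/139)) - 1*(-355/3) = (13/6 + 101/139) + 355/3 = 2413/834 + 355/3 = 33701/278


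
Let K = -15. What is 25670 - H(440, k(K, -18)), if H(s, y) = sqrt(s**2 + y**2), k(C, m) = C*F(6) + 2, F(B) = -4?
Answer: 25670 - 2*sqrt(49361) ≈ 25226.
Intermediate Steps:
k(C, m) = 2 - 4*C (k(C, m) = C*(-4) + 2 = -4*C + 2 = 2 - 4*C)
25670 - H(440, k(K, -18)) = 25670 - sqrt(440**2 + (2 - 4*(-15))**2) = 25670 - sqrt(193600 + (2 + 60)**2) = 25670 - sqrt(193600 + 62**2) = 25670 - sqrt(193600 + 3844) = 25670 - sqrt(197444) = 25670 - 2*sqrt(49361)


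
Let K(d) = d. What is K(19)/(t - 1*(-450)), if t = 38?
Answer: 19/488 ≈ 0.038934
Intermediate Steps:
K(19)/(t - 1*(-450)) = 19/(38 - 1*(-450)) = 19/(38 + 450) = 19/488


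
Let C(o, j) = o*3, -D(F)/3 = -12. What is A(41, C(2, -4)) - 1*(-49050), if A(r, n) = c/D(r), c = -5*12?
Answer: 147145/3 ≈ 49048.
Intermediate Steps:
D(F) = 36 (D(F) = -3*(-12) = 36)
c = -60
C(o, j) = 3*o
A(r, n) = -5/3 (A(r, n) = -60/36 = -60*1/36 = -5/3)
A(41, C(2, -4)) - 1*(-49050) = -5/3 - 1*(-49050) = -5/3 + 49050 = 147145/3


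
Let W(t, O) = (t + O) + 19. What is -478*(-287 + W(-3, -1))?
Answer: 130016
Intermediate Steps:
W(t, O) = 19 + O + t (W(t, O) = (O + t) + 19 = 19 + O + t)
-478*(-287 + W(-3, -1)) = -478*(-287 + (19 - 1 - 3)) = -478*(-287 + 15) = -478*(-272) = 130016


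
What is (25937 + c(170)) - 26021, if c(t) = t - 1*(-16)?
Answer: 102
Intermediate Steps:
c(t) = 16 + t (c(t) = t + 16 = 16 + t)
(25937 + c(170)) - 26021 = (25937 + (16 + 170)) - 26021 = (25937 + 186) - 26021 = 26123 - 26021 = 102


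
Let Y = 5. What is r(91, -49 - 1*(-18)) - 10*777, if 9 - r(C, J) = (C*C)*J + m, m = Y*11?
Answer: 248895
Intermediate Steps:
m = 55 (m = 5*11 = 55)
r(C, J) = -46 - J*C² (r(C, J) = 9 - ((C*C)*J + 55) = 9 - (C²*J + 55) = 9 - (J*C² + 55) = 9 - (55 + J*C²) = 9 + (-55 - J*C²) = -46 - J*C²)
r(91, -49 - 1*(-18)) - 10*777 = (-46 - 1*(-49 - 1*(-18))*91²) - 10*777 = (-46 - 1*(-49 + 18)*8281) - 7770 = (-46 - 1*(-31)*8281) - 7770 = (-46 + 256711) - 7770 = 256665 - 7770 = 248895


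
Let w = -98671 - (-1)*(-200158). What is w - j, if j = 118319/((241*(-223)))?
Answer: -16059848628/53743 ≈ -2.9883e+5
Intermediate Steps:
j = -118319/53743 (j = 118319/(-53743) = 118319*(-1/53743) = -118319/53743 ≈ -2.2016)
w = -298829 (w = -98671 - 1*200158 = -98671 - 200158 = -298829)
w - j = -298829 - 1*(-118319/53743) = -298829 + 118319/53743 = -16059848628/53743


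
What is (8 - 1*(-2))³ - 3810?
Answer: -2810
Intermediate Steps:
(8 - 1*(-2))³ - 3810 = (8 + 2)³ - 3810 = 10³ - 3810 = 1000 - 3810 = -2810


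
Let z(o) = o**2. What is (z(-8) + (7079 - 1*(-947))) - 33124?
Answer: -25034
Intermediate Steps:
(z(-8) + (7079 - 1*(-947))) - 33124 = ((-8)**2 + (7079 - 1*(-947))) - 33124 = (64 + (7079 + 947)) - 33124 = (64 + 8026) - 33124 = 8090 - 33124 = -25034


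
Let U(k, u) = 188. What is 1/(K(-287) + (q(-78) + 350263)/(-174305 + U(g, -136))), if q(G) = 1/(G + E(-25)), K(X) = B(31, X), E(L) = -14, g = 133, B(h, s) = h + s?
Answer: -16018764/4133027779 ≈ -0.0038758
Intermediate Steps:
K(X) = 31 + X
q(G) = 1/(-14 + G) (q(G) = 1/(G - 14) = 1/(-14 + G))
1/(K(-287) + (q(-78) + 350263)/(-174305 + U(g, -136))) = 1/((31 - 287) + (1/(-14 - 78) + 350263)/(-174305 + 188)) = 1/(-256 + (1/(-92) + 350263)/(-174117)) = 1/(-256 + (-1/92 + 350263)*(-1/174117)) = 1/(-256 + (32224195/92)*(-1/174117)) = 1/(-256 - 32224195/16018764) = 1/(-4133027779/16018764) = -16018764/4133027779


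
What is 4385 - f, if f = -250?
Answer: 4635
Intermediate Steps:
4385 - f = 4385 - 1*(-250) = 4385 + 250 = 4635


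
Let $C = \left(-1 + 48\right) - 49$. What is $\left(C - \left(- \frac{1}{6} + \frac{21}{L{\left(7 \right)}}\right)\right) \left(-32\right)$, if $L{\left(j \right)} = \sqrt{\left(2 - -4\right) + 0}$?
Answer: $\frac{176}{3} + 112 \sqrt{6} \approx 333.01$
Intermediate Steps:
$L{\left(j \right)} = \sqrt{6}$ ($L{\left(j \right)} = \sqrt{\left(2 + 4\right) + 0} = \sqrt{6 + 0} = \sqrt{6}$)
$C = -2$ ($C = 47 - 49 = -2$)
$\left(C - \left(- \frac{1}{6} + \frac{21}{L{\left(7 \right)}}\right)\right) \left(-32\right) = \left(-2 - \left(- \frac{1}{6} + 21 \frac{\sqrt{6}}{6}\right)\right) \left(-32\right) = \left(-2 + \left(- \frac{7 \sqrt{6}}{2} + \frac{1}{6}\right)\right) \left(-32\right) = \left(-2 + \left(\frac{1}{6} - \frac{7 \sqrt{6}}{2}\right)\right) \left(-32\right) = \left(- \frac{11}{6} - \frac{7 \sqrt{6}}{2}\right) \left(-32\right) = \frac{176}{3} + 112 \sqrt{6}$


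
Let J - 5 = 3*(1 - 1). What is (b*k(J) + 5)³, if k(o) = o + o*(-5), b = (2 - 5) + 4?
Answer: -3375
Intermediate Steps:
b = 1 (b = -3 + 4 = 1)
J = 5 (J = 5 + 3*(1 - 1) = 5 + 3*0 = 5 + 0 = 5)
k(o) = -4*o (k(o) = o - 5*o = -4*o)
(b*k(J) + 5)³ = (1*(-4*5) + 5)³ = (1*(-20) + 5)³ = (-20 + 5)³ = (-15)³ = -3375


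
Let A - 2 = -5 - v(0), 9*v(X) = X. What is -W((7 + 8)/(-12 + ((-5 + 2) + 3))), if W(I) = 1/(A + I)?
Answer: 4/17 ≈ 0.23529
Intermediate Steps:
v(X) = X/9
A = -3 (A = 2 + (-5 - 0/9) = 2 + (-5 - 1*0) = 2 + (-5 + 0) = 2 - 5 = -3)
W(I) = 1/(-3 + I)
-W((7 + 8)/(-12 + ((-5 + 2) + 3))) = -1/(-3 + (7 + 8)/(-12 + ((-5 + 2) + 3))) = -1/(-3 + 15/(-12 + (-3 + 3))) = -1/(-3 + 15/(-12 + 0)) = -1/(-3 + 15/(-12)) = -1/(-3 + 15*(-1/12)) = -1/(-3 - 5/4) = -1/(-17/4) = -1*(-4/17) = 4/17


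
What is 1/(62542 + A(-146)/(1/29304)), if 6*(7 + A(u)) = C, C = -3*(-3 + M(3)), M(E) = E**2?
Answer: -1/230498 ≈ -4.3384e-6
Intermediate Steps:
C = -18 (C = -3*(-3 + 3**2) = -3*(-3 + 9) = -3*6 = -18)
A(u) = -10 (A(u) = -7 + (1/6)*(-18) = -7 - 3 = -10)
1/(62542 + A(-146)/(1/29304)) = 1/(62542 - 10/(1/29304)) = 1/(62542 - 10/1/29304) = 1/(62542 - 10*29304) = 1/(62542 - 293040) = 1/(-230498) = -1/230498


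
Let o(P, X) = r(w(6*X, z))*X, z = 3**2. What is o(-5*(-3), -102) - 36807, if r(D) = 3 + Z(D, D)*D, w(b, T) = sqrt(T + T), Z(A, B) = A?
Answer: -38949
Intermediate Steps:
z = 9
w(b, T) = sqrt(2)*sqrt(T) (w(b, T) = sqrt(2*T) = sqrt(2)*sqrt(T))
r(D) = 3 + D**2 (r(D) = 3 + D*D = 3 + D**2)
o(P, X) = 21*X (o(P, X) = (3 + (sqrt(2)*sqrt(9))**2)*X = (3 + (sqrt(2)*3)**2)*X = (3 + (3*sqrt(2))**2)*X = (3 + 18)*X = 21*X)
o(-5*(-3), -102) - 36807 = 21*(-102) - 36807 = -2142 - 36807 = -38949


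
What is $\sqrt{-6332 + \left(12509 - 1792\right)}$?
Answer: $\sqrt{4385} \approx 66.219$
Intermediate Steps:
$\sqrt{-6332 + \left(12509 - 1792\right)} = \sqrt{-6332 + 10717} = \sqrt{4385}$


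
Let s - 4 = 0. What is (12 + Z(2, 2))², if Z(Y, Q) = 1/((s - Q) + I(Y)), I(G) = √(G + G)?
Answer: 2401/16 ≈ 150.06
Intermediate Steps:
s = 4 (s = 4 + 0 = 4)
I(G) = √2*√G (I(G) = √(2*G) = √2*√G)
Z(Y, Q) = 1/(4 - Q + √2*√Y) (Z(Y, Q) = 1/((4 - Q) + √2*√Y) = 1/(4 - Q + √2*√Y))
(12 + Z(2, 2))² = (12 + 1/(4 - 1*2 + √2*√2))² = (12 + 1/(4 - 2 + 2))² = (12 + 1/4)² = (12 + ¼)² = (49/4)² = 2401/16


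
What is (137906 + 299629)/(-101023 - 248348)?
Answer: -48615/38819 ≈ -1.2523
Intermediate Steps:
(137906 + 299629)/(-101023 - 248348) = 437535/(-349371) = 437535*(-1/349371) = -48615/38819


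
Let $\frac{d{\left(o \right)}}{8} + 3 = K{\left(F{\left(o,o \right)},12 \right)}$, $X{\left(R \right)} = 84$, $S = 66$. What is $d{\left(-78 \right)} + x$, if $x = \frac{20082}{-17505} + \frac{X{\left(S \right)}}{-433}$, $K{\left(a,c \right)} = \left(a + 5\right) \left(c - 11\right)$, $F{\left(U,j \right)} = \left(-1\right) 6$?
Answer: $- \frac{84238402}{2526555} \approx -33.341$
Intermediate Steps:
$F{\left(U,j \right)} = -6$
$K{\left(a,c \right)} = \left(-11 + c\right) \left(5 + a\right)$ ($K{\left(a,c \right)} = \left(5 + a\right) \left(-11 + c\right) = \left(-11 + c\right) \left(5 + a\right)$)
$d{\left(o \right)} = -32$ ($d{\left(o \right)} = -24 + 8 \left(-55 - -66 + 5 \cdot 12 - 72\right) = -24 + 8 \left(-55 + 66 + 60 - 72\right) = -24 + 8 \left(-1\right) = -24 - 8 = -32$)
$x = - \frac{3388642}{2526555}$ ($x = \frac{20082}{-17505} + \frac{84}{-433} = 20082 \left(- \frac{1}{17505}\right) + 84 \left(- \frac{1}{433}\right) = - \frac{6694}{5835} - \frac{84}{433} = - \frac{3388642}{2526555} \approx -1.3412$)
$d{\left(-78 \right)} + x = -32 - \frac{3388642}{2526555} = - \frac{84238402}{2526555}$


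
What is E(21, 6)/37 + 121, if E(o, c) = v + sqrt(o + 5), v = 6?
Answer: 4483/37 + sqrt(26)/37 ≈ 121.30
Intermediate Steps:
E(o, c) = 6 + sqrt(5 + o) (E(o, c) = 6 + sqrt(o + 5) = 6 + sqrt(5 + o))
E(21, 6)/37 + 121 = (6 + sqrt(5 + 21))/37 + 121 = (6 + sqrt(26))/37 + 121 = (6/37 + sqrt(26)/37) + 121 = 4483/37 + sqrt(26)/37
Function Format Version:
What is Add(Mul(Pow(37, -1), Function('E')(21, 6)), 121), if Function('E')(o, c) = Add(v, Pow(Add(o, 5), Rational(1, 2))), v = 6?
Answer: Add(Rational(4483, 37), Mul(Rational(1, 37), Pow(26, Rational(1, 2)))) ≈ 121.30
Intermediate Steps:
Function('E')(o, c) = Add(6, Pow(Add(5, o), Rational(1, 2))) (Function('E')(o, c) = Add(6, Pow(Add(o, 5), Rational(1, 2))) = Add(6, Pow(Add(5, o), Rational(1, 2))))
Add(Mul(Pow(37, -1), Function('E')(21, 6)), 121) = Add(Mul(Pow(37, -1), Add(6, Pow(Add(5, 21), Rational(1, 2)))), 121) = Add(Mul(Rational(1, 37), Add(6, Pow(26, Rational(1, 2)))), 121) = Add(Add(Rational(6, 37), Mul(Rational(1, 37), Pow(26, Rational(1, 2)))), 121) = Add(Rational(4483, 37), Mul(Rational(1, 37), Pow(26, Rational(1, 2))))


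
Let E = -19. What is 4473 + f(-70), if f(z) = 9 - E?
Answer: 4501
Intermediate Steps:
f(z) = 28 (f(z) = 9 - 1*(-19) = 9 + 19 = 28)
4473 + f(-70) = 4473 + 28 = 4501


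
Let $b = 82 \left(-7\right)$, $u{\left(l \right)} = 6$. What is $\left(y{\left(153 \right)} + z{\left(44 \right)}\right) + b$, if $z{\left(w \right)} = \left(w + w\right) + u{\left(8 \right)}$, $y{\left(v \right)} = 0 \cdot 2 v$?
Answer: $-480$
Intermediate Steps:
$y{\left(v \right)} = 0$ ($y{\left(v \right)} = 0 v = 0$)
$z{\left(w \right)} = 6 + 2 w$ ($z{\left(w \right)} = \left(w + w\right) + 6 = 2 w + 6 = 6 + 2 w$)
$b = -574$
$\left(y{\left(153 \right)} + z{\left(44 \right)}\right) + b = \left(0 + \left(6 + 2 \cdot 44\right)\right) - 574 = \left(0 + \left(6 + 88\right)\right) - 574 = \left(0 + 94\right) - 574 = 94 - 574 = -480$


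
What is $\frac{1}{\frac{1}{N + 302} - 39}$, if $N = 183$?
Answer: $- \frac{485}{18914} \approx -0.025642$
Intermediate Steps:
$\frac{1}{\frac{1}{N + 302} - 39} = \frac{1}{\frac{1}{183 + 302} - 39} = \frac{1}{\frac{1}{485} - 39} = \frac{1}{- \frac{18914}{485}} = - \frac{485}{18914}$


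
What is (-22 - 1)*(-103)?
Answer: 2369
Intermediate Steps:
(-22 - 1)*(-103) = -23*(-103) = 2369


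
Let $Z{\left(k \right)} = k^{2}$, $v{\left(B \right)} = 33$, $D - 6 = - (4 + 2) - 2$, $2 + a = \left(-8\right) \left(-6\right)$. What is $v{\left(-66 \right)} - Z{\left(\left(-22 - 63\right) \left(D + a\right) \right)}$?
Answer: $-13987567$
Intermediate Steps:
$a = 46$ ($a = -2 - -48 = -2 + 48 = 46$)
$D = -2$ ($D = 6 - 8 = -2$)
$v{\left(-66 \right)} - Z{\left(\left(-22 - 63\right) \left(D + a\right) \right)} = 33 - \left(\left(-22 - 63\right) \left(-2 + 46\right)\right)^{2} = 33 - \left(\left(-85\right) 44\right)^{2} = 33 - \left(-3740\right)^{2} = 33 - 13987600 = -13987567$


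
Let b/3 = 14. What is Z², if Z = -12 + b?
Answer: 900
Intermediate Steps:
b = 42 (b = 3*14 = 42)
Z = 30 (Z = -12 + 42 = 30)
Z² = 30² = 900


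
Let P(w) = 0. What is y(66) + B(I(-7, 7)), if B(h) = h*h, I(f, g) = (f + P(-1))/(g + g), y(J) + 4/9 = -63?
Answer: -2275/36 ≈ -63.194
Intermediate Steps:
y(J) = -571/9 (y(J) = -4/9 - 63 = -571/9)
I(f, g) = f/(2*g) (I(f, g) = (f + 0)/(g + g) = f/((2*g)) = f*(1/(2*g)) = f/(2*g))
B(h) = h**2
y(66) + B(I(-7, 7)) = -571/9 + ((1/2)*(-7)/7)**2 = -571/9 + ((1/2)*(-7)*(1/7))**2 = -571/9 + (-1/2)**2 = -571/9 + 1/4 = -2275/36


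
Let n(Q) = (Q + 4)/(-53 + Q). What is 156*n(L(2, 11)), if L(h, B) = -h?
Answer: -312/55 ≈ -5.6727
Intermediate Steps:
n(Q) = (4 + Q)/(-53 + Q)
156*n(L(2, 11)) = 156*((4 - 1*2)/(-53 - 1*2)) = 156*((4 - 2)/(-53 - 2)) = 156*(2/(-55)) = 156*(-1/55*2) = 156*(-2/55) = -312/55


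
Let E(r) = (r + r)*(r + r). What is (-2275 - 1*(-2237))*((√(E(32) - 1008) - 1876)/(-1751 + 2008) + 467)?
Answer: -4489434/257 - 152*√193/257 ≈ -17477.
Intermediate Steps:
E(r) = 4*r² (E(r) = (2*r)*(2*r) = 4*r²)
(-2275 - 1*(-2237))*((√(E(32) - 1008) - 1876)/(-1751 + 2008) + 467) = (-2275 - 1*(-2237))*((√(4*32² - 1008) - 1876)/(-1751 + 2008) + 467) = (-2275 + 2237)*((√(4*1024 - 1008) - 1876)/257 + 467) = -38*((√(4096 - 1008) - 1876)*(1/257) + 467) = -38*((√3088 - 1876)*(1/257) + 467) = -38*((4*√193 - 1876)*(1/257) + 467) = -38*((-1876 + 4*√193)*(1/257) + 467) = -38*((-1876/257 + 4*√193/257) + 467) = -38*(118143/257 + 4*√193/257) = -4489434/257 - 152*√193/257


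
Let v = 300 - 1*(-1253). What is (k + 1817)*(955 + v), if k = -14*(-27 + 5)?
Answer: 5329500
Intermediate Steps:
v = 1553 (v = 300 + 1253 = 1553)
k = 308 (k = -14*(-22) = 308)
(k + 1817)*(955 + v) = (308 + 1817)*(955 + 1553) = 2125*2508 = 5329500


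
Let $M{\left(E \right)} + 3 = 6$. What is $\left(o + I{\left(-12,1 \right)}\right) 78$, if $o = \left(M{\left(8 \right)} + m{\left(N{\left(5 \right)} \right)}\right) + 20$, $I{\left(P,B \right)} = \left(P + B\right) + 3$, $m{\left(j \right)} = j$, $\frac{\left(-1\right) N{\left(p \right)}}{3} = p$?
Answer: $0$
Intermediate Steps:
$N{\left(p \right)} = - 3 p$
$M{\left(E \right)} = 3$ ($M{\left(E \right)} = -3 + 6 = 3$)
$I{\left(P,B \right)} = 3 + B + P$ ($I{\left(P,B \right)} = \left(B + P\right) + 3 = 3 + B + P$)
$o = 8$ ($o = \left(3 - 15\right) + 20 = -12 + 20 = 8$)
$\left(o + I{\left(-12,1 \right)}\right) 78 = \left(8 + \left(3 + 1 - 12\right)\right) 78 = \left(8 - 8\right) 78 = 0 \cdot 78 = 0$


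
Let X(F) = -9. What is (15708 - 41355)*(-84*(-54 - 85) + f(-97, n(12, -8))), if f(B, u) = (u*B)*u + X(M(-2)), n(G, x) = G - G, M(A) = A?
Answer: -299223549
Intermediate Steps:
n(G, x) = 0
f(B, u) = -9 + B*u² (f(B, u) = (u*B)*u - 9 = (B*u)*u - 9 = B*u² - 9 = -9 + B*u²)
(15708 - 41355)*(-84*(-54 - 85) + f(-97, n(12, -8))) = (15708 - 41355)*(-84*(-54 - 85) + (-9 - 97*0²)) = -25647*(-84*(-139) + (-9 - 97*0)) = -25647*(11676 + (-9 + 0)) = -25647*(11676 - 9) = -25647*11667 = -299223549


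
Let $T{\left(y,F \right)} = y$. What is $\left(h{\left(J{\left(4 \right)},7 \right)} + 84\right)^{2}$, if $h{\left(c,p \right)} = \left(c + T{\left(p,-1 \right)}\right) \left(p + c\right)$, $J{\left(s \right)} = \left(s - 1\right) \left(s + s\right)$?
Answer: $1092025$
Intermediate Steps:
$J{\left(s \right)} = 2 s \left(-1 + s\right)$ ($J{\left(s \right)} = \left(-1 + s\right) 2 s = 2 s \left(-1 + s\right)$)
$h{\left(c,p \right)} = \left(c + p\right)^{2}$ ($h{\left(c,p \right)} = \left(c + p\right) \left(p + c\right) = \left(c + p\right) \left(c + p\right) = \left(c + p\right)^{2}$)
$\left(h{\left(J{\left(4 \right)},7 \right)} + 84\right)^{2} = \left(\left(\left(2 \cdot 4 \left(-1 + 4\right)\right)^{2} + 7^{2} + 2 \cdot 2 \cdot 4 \left(-1 + 4\right) 7\right) + 84\right)^{2} = \left(\left(\left(2 \cdot 4 \cdot 3\right)^{2} + 49 + 2 \cdot 2 \cdot 4 \cdot 3 \cdot 7\right) + 84\right)^{2} = \left(\left(24^{2} + 49 + 2 \cdot 24 \cdot 7\right) + 84\right)^{2} = \left(\left(576 + 49 + 336\right) + 84\right)^{2} = \left(961 + 84\right)^{2} = 1045^{2} = 1092025$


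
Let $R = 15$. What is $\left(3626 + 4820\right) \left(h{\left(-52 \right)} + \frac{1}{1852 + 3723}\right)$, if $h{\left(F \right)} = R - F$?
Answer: $\frac{3154800596}{5575} \approx 5.6588 \cdot 10^{5}$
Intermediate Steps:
$h{\left(F \right)} = 15 - F$
$\left(3626 + 4820\right) \left(h{\left(-52 \right)} + \frac{1}{1852 + 3723}\right) = \left(3626 + 4820\right) \left(\left(15 - -52\right) + \frac{1}{1852 + 3723}\right) = 8446 \left(\left(15 + 52\right) + \frac{1}{5575}\right) = 8446 \left(67 + \frac{1}{5575}\right) = 8446 \cdot \frac{373526}{5575} = \frac{3154800596}{5575}$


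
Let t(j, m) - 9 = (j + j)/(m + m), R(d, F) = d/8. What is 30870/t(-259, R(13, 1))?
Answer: -80262/391 ≈ -205.27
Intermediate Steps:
R(d, F) = d/8 (R(d, F) = d*(⅛) = d/8)
t(j, m) = 9 + j/m (t(j, m) = 9 + (j + j)/(m + m) = 9 + (2*j)/((2*m)) = 9 + (2*j)*(1/(2*m)) = 9 + j/m)
30870/t(-259, R(13, 1)) = 30870/(9 - 259/((⅛)*13)) = 30870/(9 - 259/13/8) = 30870/(9 - 259*8/13) = 30870/(9 - 2072/13) = 30870/(-1955/13) = 30870*(-13/1955) = -80262/391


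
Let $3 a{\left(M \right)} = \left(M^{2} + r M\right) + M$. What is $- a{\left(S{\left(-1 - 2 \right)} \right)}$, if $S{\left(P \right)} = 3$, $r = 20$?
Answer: $-24$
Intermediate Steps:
$a{\left(M \right)} = 7 M + \frac{M^{2}}{3}$ ($a{\left(M \right)} = \frac{\left(M^{2} + 20 M\right) + M}{3} = \frac{M^{2} + 21 M}{3} = 7 M + \frac{M^{2}}{3}$)
$- a{\left(S{\left(-1 - 2 \right)} \right)} = - \frac{3 \left(21 + 3\right)}{3} = - \frac{3 \cdot 24}{3} = \left(-1\right) 24 = -24$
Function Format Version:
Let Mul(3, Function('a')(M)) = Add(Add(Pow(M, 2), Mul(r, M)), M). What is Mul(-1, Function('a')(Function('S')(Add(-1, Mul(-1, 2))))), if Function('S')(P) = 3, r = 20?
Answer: -24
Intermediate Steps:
Function('a')(M) = Add(Mul(7, M), Mul(Rational(1, 3), Pow(M, 2))) (Function('a')(M) = Mul(Rational(1, 3), Add(Add(Pow(M, 2), Mul(20, M)), M)) = Mul(Rational(1, 3), Add(Pow(M, 2), Mul(21, M))) = Add(Mul(7, M), Mul(Rational(1, 3), Pow(M, 2))))
Mul(-1, Function('a')(Function('S')(Add(-1, Mul(-1, 2))))) = Mul(-1, Mul(Rational(1, 3), 3, Add(21, 3))) = Mul(-1, Mul(Rational(1, 3), 3, 24)) = Mul(-1, 24) = -24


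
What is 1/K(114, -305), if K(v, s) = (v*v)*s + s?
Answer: -1/3964085 ≈ -2.5227e-7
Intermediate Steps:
K(v, s) = s + s*v² (K(v, s) = v²*s + s = s*v² + s = s + s*v²)
1/K(114, -305) = 1/(-305*(1 + 114²)) = 1/(-305*(1 + 12996)) = 1/(-305*12997) = 1/(-3964085) = -1/3964085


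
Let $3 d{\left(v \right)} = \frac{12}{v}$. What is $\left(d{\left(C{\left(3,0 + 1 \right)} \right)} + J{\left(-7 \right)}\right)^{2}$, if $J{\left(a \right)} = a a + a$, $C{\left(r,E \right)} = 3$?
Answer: $\frac{16900}{9} \approx 1877.8$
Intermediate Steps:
$J{\left(a \right)} = a + a^{2}$ ($J{\left(a \right)} = a^{2} + a = a + a^{2}$)
$d{\left(v \right)} = \frac{4}{v}$ ($d{\left(v \right)} = \frac{12 \frac{1}{v}}{3} = \frac{4}{v}$)
$\left(d{\left(C{\left(3,0 + 1 \right)} \right)} + J{\left(-7 \right)}\right)^{2} = \left(\frac{4}{3} - 7 \left(1 - 7\right)\right)^{2} = \left(4 \cdot \frac{1}{3} - -42\right)^{2} = \left(\frac{4}{3} + 42\right)^{2} = \left(\frac{130}{3}\right)^{2} = \frac{16900}{9}$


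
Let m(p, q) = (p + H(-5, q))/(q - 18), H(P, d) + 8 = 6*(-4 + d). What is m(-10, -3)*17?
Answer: 340/7 ≈ 48.571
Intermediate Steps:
H(P, d) = -32 + 6*d (H(P, d) = -8 + 6*(-4 + d) = -8 + (-24 + 6*d) = -32 + 6*d)
m(p, q) = (-32 + p + 6*q)/(-18 + q) (m(p, q) = (p + (-32 + 6*q))/(q - 18) = (-32 + p + 6*q)/(-18 + q))
m(-10, -3)*17 = ((-32 - 10 + 6*(-3))/(-18 - 3))*17 = ((-32 - 10 - 18)/(-21))*17 = -1/21*(-60)*17 = (20/7)*17 = 340/7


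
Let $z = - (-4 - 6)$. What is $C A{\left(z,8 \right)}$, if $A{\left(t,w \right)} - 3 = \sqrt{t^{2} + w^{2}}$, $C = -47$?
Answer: $-141 - 94 \sqrt{41} \approx -742.89$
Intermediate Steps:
$z = 10$ ($z = - (-4 - 6) = \left(-1\right) \left(-10\right) = 10$)
$A{\left(t,w \right)} = 3 + \sqrt{t^{2} + w^{2}}$
$C A{\left(z,8 \right)} = - 47 \left(3 + \sqrt{10^{2} + 8^{2}}\right) = - 47 \left(3 + \sqrt{100 + 64}\right) = - 47 \left(3 + \sqrt{164}\right) = - 47 \left(3 + 2 \sqrt{41}\right) = -141 - 94 \sqrt{41}$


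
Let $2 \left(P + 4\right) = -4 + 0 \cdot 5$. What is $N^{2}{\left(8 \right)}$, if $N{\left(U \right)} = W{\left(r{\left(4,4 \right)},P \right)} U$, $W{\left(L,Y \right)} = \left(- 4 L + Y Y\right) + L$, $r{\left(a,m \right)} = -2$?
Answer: $112896$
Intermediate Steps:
$P = -6$ ($P = -4 + \frac{-4 + 0 \cdot 5}{2} = -4 + \frac{-4 + 0}{2} = -4 + \frac{1}{2} \left(-4\right) = -4 - 2 = -6$)
$W{\left(L,Y \right)} = Y^{2} - 3 L$ ($W{\left(L,Y \right)} = \left(- 4 L + Y^{2}\right) + L = \left(Y^{2} - 4 L\right) + L = Y^{2} - 3 L$)
$N{\left(U \right)} = 42 U$ ($N{\left(U \right)} = \left(\left(-6\right)^{2} - -6\right) U = \left(36 + 6\right) U = 42 U$)
$N^{2}{\left(8 \right)} = \left(42 \cdot 8\right)^{2} = 336^{2} = 112896$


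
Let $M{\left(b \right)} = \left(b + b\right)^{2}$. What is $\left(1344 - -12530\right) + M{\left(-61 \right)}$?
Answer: $28758$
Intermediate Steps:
$M{\left(b \right)} = 4 b^{2}$ ($M{\left(b \right)} = \left(2 b\right)^{2} = 4 b^{2}$)
$\left(1344 - -12530\right) + M{\left(-61 \right)} = \left(1344 - -12530\right) + 4 \left(-61\right)^{2} = \left(1344 + 12530\right) + 4 \cdot 3721 = 13874 + 14884 = 28758$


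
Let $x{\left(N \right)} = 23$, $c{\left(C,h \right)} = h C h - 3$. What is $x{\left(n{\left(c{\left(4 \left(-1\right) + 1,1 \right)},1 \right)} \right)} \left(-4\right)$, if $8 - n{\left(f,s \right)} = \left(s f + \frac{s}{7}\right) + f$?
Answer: $-92$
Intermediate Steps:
$c{\left(C,h \right)} = -3 + C h^{2}$ ($c{\left(C,h \right)} = C h h - 3 = C h^{2} - 3 = -3 + C h^{2}$)
$n{\left(f,s \right)} = 8 - f - \frac{s}{7} - f s$ ($n{\left(f,s \right)} = 8 - \left(\left(s f + \frac{s}{7}\right) + f\right) = 8 - \left(\left(f s + \frac{s}{7}\right) + f\right) = 8 - \left(\left(\frac{s}{7} + f s\right) + f\right) = 8 - \left(f + \frac{s}{7} + f s\right) = 8 - f - \frac{s}{7} - f s$)
$x{\left(n{\left(c{\left(4 \left(-1\right) + 1,1 \right)},1 \right)} \right)} \left(-4\right) = 23 \left(-4\right) = -92$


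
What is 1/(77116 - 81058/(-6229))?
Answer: 6229/480436622 ≈ 1.2965e-5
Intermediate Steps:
1/(77116 - 81058/(-6229)) = 1/(77116 - 81058*(-1/6229)) = 1/(77116 + 81058/6229) = 1/(480436622/6229) = 6229/480436622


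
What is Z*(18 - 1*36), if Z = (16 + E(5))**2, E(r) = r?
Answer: -7938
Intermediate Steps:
Z = 441 (Z = (16 + 5)**2 = 21**2 = 441)
Z*(18 - 1*36) = 441*(18 - 1*36) = 441*(18 - 36) = 441*(-18) = -7938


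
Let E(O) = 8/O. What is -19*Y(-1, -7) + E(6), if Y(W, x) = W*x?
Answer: -395/3 ≈ -131.67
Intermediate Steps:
-19*Y(-1, -7) + E(6) = -(-19)*(-7) + 8/6 = -19*7 + 8*(⅙) = -133 + 4/3 = -395/3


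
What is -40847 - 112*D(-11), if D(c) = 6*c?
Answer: -33455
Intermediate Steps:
-40847 - 112*D(-11) = -40847 - 112*6*(-11) = -40847 - 112*(-66) = -40847 - 1*(-7392) = -40847 + 7392 = -33455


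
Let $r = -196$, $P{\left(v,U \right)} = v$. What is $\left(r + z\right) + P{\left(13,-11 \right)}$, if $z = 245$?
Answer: $62$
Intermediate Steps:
$\left(r + z\right) + P{\left(13,-11 \right)} = \left(-196 + 245\right) + 13 = 49 + 13 = 62$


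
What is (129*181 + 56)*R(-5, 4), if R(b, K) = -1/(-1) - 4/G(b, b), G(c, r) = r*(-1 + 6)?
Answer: 135749/5 ≈ 27150.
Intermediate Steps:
G(c, r) = 5*r (G(c, r) = r*5 = 5*r)
R(b, K) = 1 - 4/(5*b) (R(b, K) = -1/(-1) - 4*1/(5*b) = -1*(-1) - 4/(5*b) = 1 - 4/(5*b))
(129*181 + 56)*R(-5, 4) = (129*181 + 56)*((-⅘ - 5)/(-5)) = (23349 + 56)*(-⅕*(-29/5)) = 23405*(29/25) = 135749/5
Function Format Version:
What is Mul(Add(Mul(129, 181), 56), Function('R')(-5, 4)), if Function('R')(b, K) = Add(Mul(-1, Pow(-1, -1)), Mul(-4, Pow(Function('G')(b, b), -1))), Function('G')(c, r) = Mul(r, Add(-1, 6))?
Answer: Rational(135749, 5) ≈ 27150.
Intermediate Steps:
Function('G')(c, r) = Mul(5, r) (Function('G')(c, r) = Mul(r, 5) = Mul(5, r))
Function('R')(b, K) = Add(1, Mul(Rational(-4, 5), Pow(b, -1))) (Function('R')(b, K) = Add(Mul(-1, Pow(-1, -1)), Mul(-4, Pow(Mul(5, b), -1))) = Add(Mul(-1, -1), Mul(-4, Mul(Rational(1, 5), Pow(b, -1)))) = Add(1, Mul(Rational(-4, 5), Pow(b, -1))))
Mul(Add(Mul(129, 181), 56), Function('R')(-5, 4)) = Mul(Add(Mul(129, 181), 56), Mul(Pow(-5, -1), Add(Rational(-4, 5), -5))) = Mul(Add(23349, 56), Mul(Rational(-1, 5), Rational(-29, 5))) = Mul(23405, Rational(29, 25)) = Rational(135749, 5)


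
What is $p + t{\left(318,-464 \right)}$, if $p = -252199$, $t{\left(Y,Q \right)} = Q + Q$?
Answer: $-253127$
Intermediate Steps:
$t{\left(Y,Q \right)} = 2 Q$
$p + t{\left(318,-464 \right)} = -252199 + 2 \left(-464\right) = -252199 - 928 = -253127$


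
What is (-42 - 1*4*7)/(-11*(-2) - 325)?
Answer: 70/303 ≈ 0.23102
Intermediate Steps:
(-42 - 1*4*7)/(-11*(-2) - 325) = (-42 - 4*7)/(22 - 325) = (-42 - 28)/(-303) = -70*(-1/303) = 70/303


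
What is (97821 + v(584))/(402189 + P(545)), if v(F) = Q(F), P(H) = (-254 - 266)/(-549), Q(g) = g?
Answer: 54024345/220802281 ≈ 0.24467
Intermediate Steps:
P(H) = 520/549 (P(H) = -520*(-1/549) = 520/549)
v(F) = F
(97821 + v(584))/(402189 + P(545)) = (97821 + 584)/(402189 + 520/549) = 98405/(220802281/549) = 98405*(549/220802281) = 54024345/220802281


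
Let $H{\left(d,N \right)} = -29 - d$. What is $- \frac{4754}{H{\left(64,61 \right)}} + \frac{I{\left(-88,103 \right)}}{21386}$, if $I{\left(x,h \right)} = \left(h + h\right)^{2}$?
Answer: $\frac{52807796}{994449} \approx 53.103$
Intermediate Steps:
$I{\left(x,h \right)} = 4 h^{2}$ ($I{\left(x,h \right)} = \left(2 h\right)^{2} = 4 h^{2}$)
$- \frac{4754}{H{\left(64,61 \right)}} + \frac{I{\left(-88,103 \right)}}{21386} = - \frac{4754}{-29 - 64} + \frac{4 \cdot 103^{2}}{21386} = - \frac{4754}{-29 - 64} + 4 \cdot 10609 \cdot \frac{1}{21386} = - \frac{4754}{-93} + 42436 \cdot \frac{1}{21386} = \left(-4754\right) \left(- \frac{1}{93}\right) + \frac{21218}{10693} = \frac{4754}{93} + \frac{21218}{10693} = \frac{52807796}{994449}$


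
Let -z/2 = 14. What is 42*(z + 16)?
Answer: -504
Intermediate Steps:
z = -28 (z = -2*14 = -28)
42*(z + 16) = 42*(-28 + 16) = 42*(-12) = -504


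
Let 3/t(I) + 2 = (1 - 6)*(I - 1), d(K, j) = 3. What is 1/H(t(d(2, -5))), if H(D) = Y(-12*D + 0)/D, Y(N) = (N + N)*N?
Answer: -1/72 ≈ -0.013889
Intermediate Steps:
Y(N) = 2*N**2 (Y(N) = (2*N)*N = 2*N**2)
t(I) = 3/(3 - 5*I) (t(I) = 3/(-2 + (1 - 6)*(I - 1)) = 3/(-2 - 5*(-1 + I)) = 3/(-2 + (5 - 5*I)) = 3/(3 - 5*I))
H(D) = 288*D (H(D) = (2*(-12*D + 0)**2)/D = (2*(-12*D)**2)/D = (2*(144*D**2))/D = (288*D**2)/D = 288*D)
1/H(t(d(2, -5))) = 1/(288*(-3/(-3 + 5*3))) = 1/(288*(-3/(-3 + 15))) = 1/(288*(-3/12)) = 1/(288*(-3*1/12)) = 1/(288*(-1/4)) = 1/(-72) = -1/72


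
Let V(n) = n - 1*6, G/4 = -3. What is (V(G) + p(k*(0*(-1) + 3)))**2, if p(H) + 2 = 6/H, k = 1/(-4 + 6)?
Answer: 256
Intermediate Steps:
G = -12 (G = 4*(-3) = -12)
V(n) = -6 + n (V(n) = n - 6 = -6 + n)
k = 1/2 ≈ 0.50000
p(H) = -2 + 6/H
(V(G) + p(k*(0*(-1) + 3)))**2 = ((-6 - 12) + (-2 + 6/(((0*(-1) + 3)/2))))**2 = (-18 + (-2 + 6/(((0 + 3)/2))))**2 = (-18 + (-2 + 6/(((1/2)*3))))**2 = (-18 + (-2 + 6/(3/2)))**2 = (-18 + (-2 + 6*(2/3)))**2 = (-18 + (-2 + 4))**2 = (-18 + 2)**2 = (-16)**2 = 256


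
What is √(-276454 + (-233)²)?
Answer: 3*I*√24685 ≈ 471.34*I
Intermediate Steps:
√(-276454 + (-233)²) = √(-276454 + 54289) = √(-222165) = 3*I*√24685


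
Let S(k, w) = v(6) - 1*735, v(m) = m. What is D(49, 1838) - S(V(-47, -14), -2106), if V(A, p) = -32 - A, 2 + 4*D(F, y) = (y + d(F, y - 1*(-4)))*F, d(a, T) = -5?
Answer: 92731/4 ≈ 23183.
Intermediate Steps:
D(F, y) = -½ + F*(-5 + y)/4 (D(F, y) = -½ + ((y - 5)*F)/4 = -½ + ((-5 + y)*F)/4 = -½ + (F*(-5 + y))/4 = -½ + F*(-5 + y)/4)
S(k, w) = -729 (S(k, w) = 6 - 1*735 = 6 - 735 = -729)
D(49, 1838) - S(V(-47, -14), -2106) = (-½ - 5/4*49 + (¼)*49*1838) - 1*(-729) = (-½ - 245/4 + 45031/2) + 729 = 89815/4 + 729 = 92731/4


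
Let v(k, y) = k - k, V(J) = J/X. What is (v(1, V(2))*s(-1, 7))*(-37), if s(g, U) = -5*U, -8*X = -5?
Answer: 0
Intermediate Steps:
X = 5/8 (X = -1/8*(-5) = 5/8 ≈ 0.62500)
V(J) = 8*J/5 (V(J) = J/(5/8) = J*(8/5) = 8*J/5)
v(k, y) = 0
(v(1, V(2))*s(-1, 7))*(-37) = (0*(-5*7))*(-37) = (0*(-35))*(-37) = 0*(-37) = 0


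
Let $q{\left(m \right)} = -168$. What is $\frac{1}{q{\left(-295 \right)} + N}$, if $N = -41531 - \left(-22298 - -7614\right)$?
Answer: $- \frac{1}{27015} \approx -3.7016 \cdot 10^{-5}$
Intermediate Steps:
$N = -26847$ ($N = -41531 - \left(-22298 + 7614\right) = -41531 - -14684 = -41531 + 14684 = -26847$)
$\frac{1}{q{\left(-295 \right)} + N} = \frac{1}{-168 - 26847} = \frac{1}{-27015} = - \frac{1}{27015}$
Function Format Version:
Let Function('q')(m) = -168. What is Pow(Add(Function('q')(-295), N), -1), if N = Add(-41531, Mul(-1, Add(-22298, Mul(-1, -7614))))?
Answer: Rational(-1, 27015) ≈ -3.7016e-5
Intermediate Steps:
N = -26847 (N = Add(-41531, Mul(-1, Add(-22298, 7614))) = Add(-41531, Mul(-1, -14684)) = Add(-41531, 14684) = -26847)
Pow(Add(Function('q')(-295), N), -1) = Pow(Add(-168, -26847), -1) = Pow(-27015, -1) = Rational(-1, 27015)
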